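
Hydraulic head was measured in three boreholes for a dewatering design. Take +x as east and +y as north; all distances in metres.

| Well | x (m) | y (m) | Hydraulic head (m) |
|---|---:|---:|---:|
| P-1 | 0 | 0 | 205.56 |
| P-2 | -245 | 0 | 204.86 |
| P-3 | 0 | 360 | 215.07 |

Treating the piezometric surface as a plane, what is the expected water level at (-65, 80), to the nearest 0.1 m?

207.5 m

∂h/∂x = (204.86 − 205.56) / (-245 − 0) = +0.002857
∂h/∂y = (215.07 − 205.56) / (360 − 0) = +0.02642
h(-65, 80) = 205.56 + (+0.002857)·(-65) + (+0.02642)·(80) = 205.56 -0.186 +2.113 = 207.488 m.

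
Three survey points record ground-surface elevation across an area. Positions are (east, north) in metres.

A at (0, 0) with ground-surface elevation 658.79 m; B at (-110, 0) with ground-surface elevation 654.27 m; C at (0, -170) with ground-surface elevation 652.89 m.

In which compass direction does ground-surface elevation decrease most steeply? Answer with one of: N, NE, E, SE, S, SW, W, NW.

∂z/∂x = (654.27 − 658.79) / (-110 − 0) = +0.04109
∂z/∂y = (652.89 − 658.79) / (-170 − 0) = +0.03471
Steepest decrease is along −∇f = (-0.04109 E, -0.03471 N) → southwest.

SW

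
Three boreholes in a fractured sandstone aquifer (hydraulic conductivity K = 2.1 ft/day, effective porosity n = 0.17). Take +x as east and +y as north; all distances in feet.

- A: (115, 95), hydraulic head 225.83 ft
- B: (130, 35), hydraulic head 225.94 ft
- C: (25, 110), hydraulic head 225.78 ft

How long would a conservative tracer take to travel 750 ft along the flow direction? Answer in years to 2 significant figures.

93 years

With h = a·x + b·y + c and A as origin, the differences give:
  15·a + (-60)·b = +0.11
  (-90)·a + 15·b = -0.05
Eliminate b (×15 and ×(-60), subtract): -5175·a = -1.350 → a = ∂h/∂x = +0.0002609
Back-substitute: b = ∂h/∂y = -0.001768.
|∇h| = √(0.0002609² + -0.001768²) = 0.001787
Seepage velocity v = K·i/n = 2.1 × 0.001787 / 0.17 = 0.02207 ft/day.
t = 750 / 0.02207 = 3.398e+04 days = 93 years.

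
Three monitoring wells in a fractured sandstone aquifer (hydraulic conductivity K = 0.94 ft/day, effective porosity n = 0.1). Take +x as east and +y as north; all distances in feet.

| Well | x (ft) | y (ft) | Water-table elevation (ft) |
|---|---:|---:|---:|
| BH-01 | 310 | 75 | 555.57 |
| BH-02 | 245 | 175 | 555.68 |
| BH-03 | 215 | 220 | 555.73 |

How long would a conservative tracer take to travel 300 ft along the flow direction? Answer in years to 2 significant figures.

Differences from BH-01: to BH-02 (Δx, Δy, Δh) = (-65, 100, +0.11); to BH-03 = (-95, 145, +0.16).
Determinant of the coordinate differences = (-65)·145 − (-95)·100 = 75.
∂h/∂x = [(+0.11)·145 − (+0.16)·100] / 75 = -0.0006667
∂h/∂y = [(-65)·(+0.16) − (-95)·(+0.11)] / 75 = +0.0006667
|∇h| = √(-0.0006667² + 0.0006667²) = 0.0009429
Seepage velocity v = K·i/n = 0.94 × 0.0009429 / 0.1 = 0.008863 ft/day.
t = 300 / 0.008863 = 3.385e+04 days = 92.7 years.

93 years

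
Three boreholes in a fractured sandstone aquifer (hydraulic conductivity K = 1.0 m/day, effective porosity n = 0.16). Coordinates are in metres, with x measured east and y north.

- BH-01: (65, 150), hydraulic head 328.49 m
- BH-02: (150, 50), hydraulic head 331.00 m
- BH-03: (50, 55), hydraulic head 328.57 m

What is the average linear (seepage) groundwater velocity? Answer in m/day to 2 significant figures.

Taking BH-01 as reference: BH-02−BH-01 = (85, -100, +2.51); BH-03−BH-01 = (-15, -95, +0.08).
Solve a·Δx + b·Δy = Δh: det = 85·(-95) − (-15)·(-100) = -9575.
∂h/∂x = [(+2.51)·(-95) − (+0.08)·(-100)] / -9575 = +0.02407
∂h/∂y = [85·(+0.08) − (-15)·(+2.51)] / -9575 = -0.004642
|∇h| = √(0.02407² + -0.004642²) = 0.02451
Seepage velocity v = K·i/n = 1.0 × 0.02451 / 0.16 = 0.1532 m/day.

0.15 m/day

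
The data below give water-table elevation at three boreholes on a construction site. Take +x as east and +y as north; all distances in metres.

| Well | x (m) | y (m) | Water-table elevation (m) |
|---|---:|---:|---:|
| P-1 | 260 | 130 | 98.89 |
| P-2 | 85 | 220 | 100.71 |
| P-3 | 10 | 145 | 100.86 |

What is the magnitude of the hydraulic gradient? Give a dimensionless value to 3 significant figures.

0.00937

Differences from P-1: to P-2 (Δx, Δy, Δh) = (-175, 90, +1.82); to P-3 = (-250, 15, +1.97).
Determinant of the coordinate differences = (-175)·15 − (-250)·90 = 19875.
∂h/∂x = [(+1.82)·15 − (+1.97)·90] / 19875 = -0.007547
∂h/∂y = [(-175)·(+1.97) − (-250)·(+1.82)] / 19875 = +0.005547
|∇h| = √(-0.007547² + 0.005547²) = 0.009366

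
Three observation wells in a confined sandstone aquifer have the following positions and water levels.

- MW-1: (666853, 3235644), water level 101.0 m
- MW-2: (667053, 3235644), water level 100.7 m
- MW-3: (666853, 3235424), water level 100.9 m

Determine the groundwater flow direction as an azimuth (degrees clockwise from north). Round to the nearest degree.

107°

∂h/∂x = (100.7 − 101.0) / (667053 − 666853) = -0.001500
∂h/∂y = (100.9 − 101.0) / (3235424 − 3235644) = +0.0004545
Flow direction (−∇h) has components (+0.001500 E, -0.0004545 N).
Azimuth = atan2(E, N) = atan2(+0.001500, -0.0004545) = 106.9° ≈ 107°.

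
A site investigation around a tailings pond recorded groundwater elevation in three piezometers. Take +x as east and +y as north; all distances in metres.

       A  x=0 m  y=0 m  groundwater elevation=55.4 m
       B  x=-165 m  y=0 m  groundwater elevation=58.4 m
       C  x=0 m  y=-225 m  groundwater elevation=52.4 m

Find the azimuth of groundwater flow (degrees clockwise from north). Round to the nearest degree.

∂h/∂x = (58.4 − 55.4) / (-165 − 0) = -0.01818
∂h/∂y = (52.4 − 55.4) / (-225 − 0) = +0.01333
Flow direction (−∇h) has components (+0.01818 E, -0.01333 N).
Azimuth = atan2(E, N) = atan2(+0.01818, -0.01333) = 126.3° ≈ 126°.

126°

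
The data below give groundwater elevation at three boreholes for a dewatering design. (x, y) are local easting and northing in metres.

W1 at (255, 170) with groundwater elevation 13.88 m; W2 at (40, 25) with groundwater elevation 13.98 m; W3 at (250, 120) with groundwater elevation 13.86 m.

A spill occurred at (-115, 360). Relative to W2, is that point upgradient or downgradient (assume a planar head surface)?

Taking W1 as reference: W2−W1 = (-215, -145, +0.10); W3−W1 = (-5, -50, -0.02).
Determinant of the coordinate differences = (-215)·(-50) − (-5)·(-145) = 10025.
∂h/∂x = [(+0.10)·(-50) − (-0.02)·(-145)] / 10025 = -0.0007880
∂h/∂y = [(-215)·(-0.02) − (-5)·(+0.10)] / 10025 = +0.0004788
Head at (-115, 360) = 13.88 + (-0.0007880)·(-370) + (+0.0004788)·(190) = 14.26 m.
That is higher than the 13.98 m at W2, so the point is upgradient.

upgradient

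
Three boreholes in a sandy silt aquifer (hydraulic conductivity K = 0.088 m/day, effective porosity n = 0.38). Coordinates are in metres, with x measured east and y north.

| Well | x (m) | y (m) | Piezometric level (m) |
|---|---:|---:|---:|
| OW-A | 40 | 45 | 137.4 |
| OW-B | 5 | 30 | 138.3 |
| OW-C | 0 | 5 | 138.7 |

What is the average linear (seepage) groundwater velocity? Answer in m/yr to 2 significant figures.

2.0 m/yr

Three-point gradient (reference OW-A): Δ to OW-B = (-35, -15, +0.9), Δ to OW-C = (-40, -40, +1.3).
∂h/∂x = -0.02063, ∂h/∂y = -0.01187 (det = 800).
|∇h| = √(-0.02063² + -0.01187²) = 0.0238
Seepage velocity v = K·i/n = 0.088 × 0.0238 / 0.38 = 0.005512 m/day = 2.013 m/yr.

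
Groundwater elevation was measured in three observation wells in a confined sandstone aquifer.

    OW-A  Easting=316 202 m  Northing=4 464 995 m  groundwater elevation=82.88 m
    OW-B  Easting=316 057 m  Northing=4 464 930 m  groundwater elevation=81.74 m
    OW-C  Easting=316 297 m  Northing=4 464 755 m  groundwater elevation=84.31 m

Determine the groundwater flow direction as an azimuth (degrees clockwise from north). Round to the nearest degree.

285°

Differences from OW-A: to OW-B (Δx, Δy, Δh) = (-145, -65, -1.14); to OW-C = (95, -240, +1.43).
Solve a·Δx + b·Δy = Δh: det = (-145)·(-240) − 95·(-65) = 40975.
∂h/∂x = [(-1.14)·(-240) − (+1.43)·(-65)] / 40975 = +0.008946
∂h/∂y = [(-145)·(+1.43) − 95·(-1.14)] / 40975 = -0.002417
Flow direction (−∇h) has components (-0.008946 E, +0.002417 N).
Azimuth = atan2(E, N) = atan2(-0.008946, +0.002417) = 285.1° ≈ 285°.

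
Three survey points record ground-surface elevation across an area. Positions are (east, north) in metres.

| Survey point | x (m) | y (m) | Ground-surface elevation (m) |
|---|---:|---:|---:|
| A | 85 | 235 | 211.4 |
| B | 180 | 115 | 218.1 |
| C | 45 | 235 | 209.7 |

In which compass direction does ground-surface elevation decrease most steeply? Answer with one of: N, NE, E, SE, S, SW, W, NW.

Differences from A: to B (Δx, Δy, Δh) = (95, -120, +6.7); to C = (-40, 0, -1.7).
Determinant of the coordinate differences = 95·0 − (-40)·(-120) = -4800.
∂z/∂x = [(+6.7)·0 − (-1.7)·(-120)] / -4800 = +0.04250
∂z/∂y = [95·(-1.7) − (-40)·(+6.7)] / -4800 = -0.02219
Steepest decrease is along −∇f = (-0.04250 E, +0.02219 N) → northwest.

NW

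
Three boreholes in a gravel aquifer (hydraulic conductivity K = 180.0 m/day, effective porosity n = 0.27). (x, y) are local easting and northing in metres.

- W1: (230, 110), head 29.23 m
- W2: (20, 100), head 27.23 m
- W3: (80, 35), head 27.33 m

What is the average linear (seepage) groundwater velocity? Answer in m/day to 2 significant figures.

7.7 m/day

Taking W1 as reference: W2−W1 = (-210, -10, -2.00); W3−W1 = (-150, -75, -1.90).
Solve a·Δx + b·Δy = Δh: det = (-210)·(-75) − (-150)·(-10) = 14250.
∂h/∂x = [(-2.00)·(-75) − (-1.90)·(-10)] / 14250 = +0.009193
∂h/∂y = [(-210)·(-1.90) − (-150)·(-2.00)] / 14250 = +0.006947
|∇h| = √(0.009193² + 0.006947²) = 0.01152
Seepage velocity v = K·i/n = 180.0 × 0.01152 / 0.27 = 7.68 m/day.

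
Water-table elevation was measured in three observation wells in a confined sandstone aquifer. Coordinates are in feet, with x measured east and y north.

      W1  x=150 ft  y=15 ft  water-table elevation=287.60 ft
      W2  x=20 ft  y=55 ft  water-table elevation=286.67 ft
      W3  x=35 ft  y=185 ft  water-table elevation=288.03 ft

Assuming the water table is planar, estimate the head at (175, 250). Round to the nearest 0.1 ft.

290.0 ft

Taking W1 as reference: W2−W1 = (-130, 40, -0.93); W3−W1 = (-115, 170, +0.43).
Solve a·Δx + b·Δy = Δh: det = (-130)·170 − (-115)·40 = -17500.
∂h/∂x = [(-0.93)·170 − (+0.43)·40] / -17500 = +0.01002
∂h/∂y = [(-130)·(+0.43) − (-115)·(-0.93)] / -17500 = +0.009306
h(175, 250) = 287.60 + (+0.01002)·(25) + (+0.009306)·(235) = 287.60 +0.250 +2.187 = 290.037 ft.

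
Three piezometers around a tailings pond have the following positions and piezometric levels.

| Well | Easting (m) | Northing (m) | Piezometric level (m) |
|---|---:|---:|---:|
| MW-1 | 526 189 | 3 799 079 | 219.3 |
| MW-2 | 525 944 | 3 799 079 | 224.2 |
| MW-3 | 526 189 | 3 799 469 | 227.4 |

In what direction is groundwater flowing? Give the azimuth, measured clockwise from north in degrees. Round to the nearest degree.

∂h/∂x = (224.2 − 219.3) / (525944 − 526189) = -0.02000
∂h/∂y = (227.4 − 219.3) / (3799469 − 3799079) = +0.02077
Flow direction (−∇h) has components (+0.02000 E, -0.02077 N).
Azimuth = atan2(E, N) = atan2(+0.02000, -0.02077) = 136.1° ≈ 136°.

136°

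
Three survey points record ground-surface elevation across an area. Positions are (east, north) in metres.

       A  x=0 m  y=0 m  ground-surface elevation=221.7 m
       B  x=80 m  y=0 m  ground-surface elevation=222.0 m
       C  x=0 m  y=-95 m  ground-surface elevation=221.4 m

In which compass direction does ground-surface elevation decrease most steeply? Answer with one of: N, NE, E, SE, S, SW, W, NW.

SW

∂z/∂x = (222.0 − 221.7) / (80 − 0) = +0.003750
∂z/∂y = (221.4 − 221.7) / (-95 − 0) = +0.003158
Steepest decrease is along −∇f = (-0.003750 E, -0.003158 N) → southwest.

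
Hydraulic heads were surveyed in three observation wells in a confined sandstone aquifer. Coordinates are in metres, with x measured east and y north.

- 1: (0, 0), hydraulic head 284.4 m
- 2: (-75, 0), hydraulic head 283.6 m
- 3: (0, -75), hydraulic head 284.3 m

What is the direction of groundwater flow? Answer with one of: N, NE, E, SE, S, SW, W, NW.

W

∂h/∂x = (283.6 − 284.4) / (-75 − 0) = +0.01067
∂h/∂y = (284.3 − 284.4) / (-75 − 0) = +0.001333
Flow = −∇h = (-0.01067 east, -0.001333 north), which points west.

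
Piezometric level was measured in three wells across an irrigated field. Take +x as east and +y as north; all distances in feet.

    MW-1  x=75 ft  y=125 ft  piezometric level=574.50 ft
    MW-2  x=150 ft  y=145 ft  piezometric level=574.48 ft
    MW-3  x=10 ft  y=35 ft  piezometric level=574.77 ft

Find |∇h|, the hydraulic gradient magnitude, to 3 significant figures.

With h = a·x + b·y + c and MW-1 as origin, the differences give:
  75·a + 20·b = -0.02
  (-65)·a + (-90)·b = +0.27
Eliminate b (×(-90) and ×20, subtract): -5450·a = -3.600 → a = ∂h/∂x = +0.0006606
Back-substitute: b = ∂h/∂y = -0.003477.
|∇h| = √(0.0006606² + -0.003477²) = 0.003539

0.00354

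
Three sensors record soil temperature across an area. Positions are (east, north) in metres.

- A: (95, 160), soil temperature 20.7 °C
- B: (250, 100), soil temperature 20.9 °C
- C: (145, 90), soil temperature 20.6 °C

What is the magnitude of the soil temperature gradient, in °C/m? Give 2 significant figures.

0.0041 °C/m

Taking A as reference: B−A = (155, -60, +0.2); C−A = (50, -70, -0.1).
Solve a·Δx + b·Δy = ΔT: det = 155·(-70) − 50·(-60) = -7850.
∂T/∂x = [(+0.2)·(-70) − (-0.1)·(-60)] / -7850 = +0.002548
∂T/∂y = [155·(-0.1) − 50·(+0.2)] / -7850 = +0.003248
|∇f| = √(0.002548² + 0.003248²) = 0.004128 °C/m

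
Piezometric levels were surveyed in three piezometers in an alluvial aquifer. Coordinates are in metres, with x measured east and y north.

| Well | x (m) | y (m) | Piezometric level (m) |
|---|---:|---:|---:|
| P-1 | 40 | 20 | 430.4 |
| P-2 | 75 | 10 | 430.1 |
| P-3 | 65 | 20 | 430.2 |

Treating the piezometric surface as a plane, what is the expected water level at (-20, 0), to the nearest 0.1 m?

430.8 m

Three-point gradient (reference P-1): Δ to P-2 = (35, -10, -0.3), Δ to P-3 = (25, 0, -0.2).
∂h/∂x = -0.008000, ∂h/∂y = +0.002000 (det = 250).
h(-20, 0) = 430.4 + (-0.008000)·(-60) + (+0.002000)·(-20) = 430.4 +0.480 -0.040 = 430.840 m.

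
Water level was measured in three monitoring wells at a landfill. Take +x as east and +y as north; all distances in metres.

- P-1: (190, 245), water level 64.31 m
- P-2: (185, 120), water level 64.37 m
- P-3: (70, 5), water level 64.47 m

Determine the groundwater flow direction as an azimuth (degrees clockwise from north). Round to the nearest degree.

With h = a·x + b·y + c and P-1 as origin, the differences give:
  (-5)·a + (-125)·b = +0.06
  (-120)·a + (-240)·b = +0.16
Eliminate b (×(-240) and ×(-125), subtract): -13800·a = 5.600 → a = ∂h/∂x = -0.0004058
Back-substitute: b = ∂h/∂y = -0.0004638.
Flow direction (−∇h) has components (+0.0004058 E, +0.0004638 N).
Azimuth = atan2(E, N) = atan2(+0.0004058, +0.0004638) = 41.2° ≈ 041°.

041°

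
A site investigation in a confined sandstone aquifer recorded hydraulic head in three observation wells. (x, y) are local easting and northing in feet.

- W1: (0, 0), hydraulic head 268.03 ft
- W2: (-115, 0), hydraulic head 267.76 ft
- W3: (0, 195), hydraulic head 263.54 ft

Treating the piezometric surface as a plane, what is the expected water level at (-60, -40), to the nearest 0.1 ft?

∂h/∂x = (267.76 − 268.03) / (-115 − 0) = +0.002348
∂h/∂y = (263.54 − 268.03) / (195 − 0) = -0.02303
h(-60, -40) = 268.03 + (+0.002348)·(-60) + (-0.02303)·(-40) = 268.03 -0.141 +0.921 = 268.810 ft.

268.8 ft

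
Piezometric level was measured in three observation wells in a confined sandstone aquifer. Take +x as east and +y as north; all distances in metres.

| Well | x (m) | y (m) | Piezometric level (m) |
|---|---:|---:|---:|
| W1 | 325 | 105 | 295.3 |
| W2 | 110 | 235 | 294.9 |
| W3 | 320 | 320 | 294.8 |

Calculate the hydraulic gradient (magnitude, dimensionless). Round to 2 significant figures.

0.0024

Taking W1 as reference: W2−W1 = (-215, 130, -0.4); W3−W1 = (-5, 215, -0.5).
Solve a·Δx + b·Δy = Δh: det = (-215)·215 − (-5)·130 = -45575.
∂h/∂x = [(-0.4)·215 − (-0.5)·130] / -45575 = +0.0004608
∂h/∂y = [(-215)·(-0.5) − (-5)·(-0.4)] / -45575 = -0.002315
|∇h| = √(0.0004608² + -0.002315²) = 0.00236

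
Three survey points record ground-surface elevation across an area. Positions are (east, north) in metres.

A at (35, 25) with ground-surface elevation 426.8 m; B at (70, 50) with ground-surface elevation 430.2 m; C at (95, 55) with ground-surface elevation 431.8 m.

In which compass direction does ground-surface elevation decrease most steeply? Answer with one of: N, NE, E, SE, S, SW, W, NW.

SW

With z = a·x + b·y + c and A as origin, the differences give:
  35·a + 25·b = +3.4
  60·a + 30·b = +5.0
Eliminate b (×30 and ×25, subtract): -450·a = -23.00 → a = ∂z/∂x = +0.05111
Back-substitute: b = ∂z/∂y = +0.06444.
Steepest decrease is along −∇f = (-0.05111 E, -0.06444 N) → southwest.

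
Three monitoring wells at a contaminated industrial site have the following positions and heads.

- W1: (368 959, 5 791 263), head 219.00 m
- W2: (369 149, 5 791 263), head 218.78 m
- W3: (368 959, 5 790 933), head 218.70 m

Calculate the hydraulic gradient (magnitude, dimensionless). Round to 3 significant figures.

∂h/∂x = (218.78 − 219.00) / (369149 − 368959) = -0.001158
∂h/∂y = (218.70 − 219.00) / (5790933 − 5791263) = +0.0009091
|∇h| = √(-0.001158² + 0.0009091²) = 0.001472

0.00147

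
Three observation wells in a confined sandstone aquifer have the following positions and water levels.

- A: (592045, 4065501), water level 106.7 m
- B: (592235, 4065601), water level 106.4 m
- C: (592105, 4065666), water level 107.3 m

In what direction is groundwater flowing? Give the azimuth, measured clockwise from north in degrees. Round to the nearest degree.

Differences from A: to B (Δx, Δy, Δh) = (190, 100, -0.3); to C = (60, 165, +0.6).
Solve a·Δx + b·Δy = Δh: det = 190·165 − 60·100 = 25350.
∂h/∂x = [(-0.3)·165 − (+0.6)·100] / 25350 = -0.004320
∂h/∂y = [190·(+0.6) − 60·(-0.3)] / 25350 = +0.005207
Flow direction (−∇h) has components (+0.004320 E, -0.005207 N).
Azimuth = atan2(E, N) = atan2(+0.004320, -0.005207) = 140.3° ≈ 140°.

140°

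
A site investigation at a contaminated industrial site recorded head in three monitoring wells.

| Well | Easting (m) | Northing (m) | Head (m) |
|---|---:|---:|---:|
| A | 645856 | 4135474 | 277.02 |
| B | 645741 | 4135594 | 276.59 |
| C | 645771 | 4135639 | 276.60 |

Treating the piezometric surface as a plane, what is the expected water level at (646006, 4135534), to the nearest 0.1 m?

277.3 m

With h = a·x + b·y + c and A as origin, the differences give:
  (-115)·a + 120·b = -0.43
  (-85)·a + 165·b = -0.42
Eliminate b (×165 and ×120, subtract): -8775·a = -20.550 → a = ∂h/∂x = +0.002342
Back-substitute: b = ∂h/∂y = -0.001339.
h(646006, 4135534) = 277.02 + (+0.002342)·(150) + (-0.001339)·(60) = 277.02 +0.351 -0.080 = 277.291 m.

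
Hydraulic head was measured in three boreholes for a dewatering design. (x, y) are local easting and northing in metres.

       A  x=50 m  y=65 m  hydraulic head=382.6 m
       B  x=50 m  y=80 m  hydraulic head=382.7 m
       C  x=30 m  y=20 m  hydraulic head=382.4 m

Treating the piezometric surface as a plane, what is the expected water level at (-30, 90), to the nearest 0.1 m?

With h = a·x + b·y + c and A as origin, the differences give:
  0·a + 15·b = +0.1
  (-20)·a + (-45)·b = -0.2
Eliminate b (×(-45) and ×15, subtract): 300·a = -1.50 → a = ∂h/∂x = -0.005000
Back-substitute: b = ∂h/∂y = +0.006667.
h(-30, 90) = 382.6 + (-0.005000)·(-80) + (+0.006667)·(25) = 382.6 +0.400 +0.167 = 383.167 m.

383.2 m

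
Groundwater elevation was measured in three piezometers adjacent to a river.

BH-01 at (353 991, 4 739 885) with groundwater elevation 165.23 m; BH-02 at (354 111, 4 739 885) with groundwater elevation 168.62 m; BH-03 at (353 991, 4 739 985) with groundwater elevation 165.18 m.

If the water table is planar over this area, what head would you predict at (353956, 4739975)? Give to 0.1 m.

∂h/∂x = (168.62 − 165.23) / (354111 − 353991) = +0.02825
∂h/∂y = (165.18 − 165.23) / (4739985 − 4739885) = -0.0005000
h(353956, 4739975) = 165.23 + (+0.02825)·(-35) + (-0.0005000)·(90) = 165.23 -0.989 -0.045 = 164.196 m.

164.2 m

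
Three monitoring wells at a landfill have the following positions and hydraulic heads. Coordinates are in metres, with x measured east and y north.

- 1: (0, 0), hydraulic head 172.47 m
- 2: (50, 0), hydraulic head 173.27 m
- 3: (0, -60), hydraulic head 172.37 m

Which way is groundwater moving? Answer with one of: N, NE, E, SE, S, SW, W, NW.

∂h/∂x = (173.27 − 172.47) / (50 − 0) = +0.01600
∂h/∂y = (172.37 − 172.47) / (-60 − 0) = +0.001667
Flow = −∇h = (-0.01600 east, -0.001667 north), which points west.

W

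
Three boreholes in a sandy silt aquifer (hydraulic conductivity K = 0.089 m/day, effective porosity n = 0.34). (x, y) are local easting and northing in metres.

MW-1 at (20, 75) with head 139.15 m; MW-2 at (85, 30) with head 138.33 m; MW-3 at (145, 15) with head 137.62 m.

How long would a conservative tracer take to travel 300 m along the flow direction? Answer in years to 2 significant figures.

Taking MW-1 as reference: MW-2−MW-1 = (65, -45, -0.82); MW-3−MW-1 = (125, -60, -1.53).
Solve a·Δx + b·Δy = Δh: det = 65·(-60) − 125·(-45) = 1725.
∂h/∂x = [(-0.82)·(-60) − (-1.53)·(-45)] / 1725 = -0.01139
∂h/∂y = [65·(-1.53) − 125·(-0.82)] / 1725 = +0.001768
|∇h| = √(-0.01139² + 0.001768²) = 0.01153
Seepage velocity v = K·i/n = 0.089 × 0.01153 / 0.34 = 0.003018 m/day.
t = 300 / 0.003018 = 9.94e+04 days = 272 years.

270 years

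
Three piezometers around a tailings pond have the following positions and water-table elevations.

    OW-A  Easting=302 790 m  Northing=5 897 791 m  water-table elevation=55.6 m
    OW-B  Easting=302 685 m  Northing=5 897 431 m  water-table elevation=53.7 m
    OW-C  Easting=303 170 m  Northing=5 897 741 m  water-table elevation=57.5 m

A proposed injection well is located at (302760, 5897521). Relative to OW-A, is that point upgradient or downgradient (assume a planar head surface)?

downgradient

Taking OW-A as reference: OW-B−OW-A = (-105, -360, -1.9); OW-C−OW-A = (380, -50, +1.9).
Solve a·Δx + b·Δy = Δh: det = (-105)·(-50) − 380·(-360) = 142050.
∂h/∂x = [(-1.9)·(-50) − (+1.9)·(-360)] / 142050 = +0.005484
∂h/∂y = [(-105)·(+1.9) − 380·(-1.9)] / 142050 = +0.003678
Head at (302760, 5897521) = 55.6 + (+0.005484)·(-30) + (+0.003678)·(-270) = 54.44 m.
That is lower than the 55.6 m at OW-A, so the point is downgradient.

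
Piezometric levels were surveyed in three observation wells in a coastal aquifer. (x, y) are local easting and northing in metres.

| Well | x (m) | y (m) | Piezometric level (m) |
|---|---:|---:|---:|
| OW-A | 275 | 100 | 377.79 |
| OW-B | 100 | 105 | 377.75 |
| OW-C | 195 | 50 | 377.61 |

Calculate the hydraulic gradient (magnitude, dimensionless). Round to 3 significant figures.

With h = a·x + b·y + c and OW-A as origin, the differences give:
  (-175)·a + 5·b = -0.04
  (-80)·a + (-50)·b = -0.18
Eliminate b (×(-50) and ×5, subtract): 9150·a = 2.900 → a = ∂h/∂x = +0.0003169
Back-substitute: b = ∂h/∂y = +0.003093.
|∇h| = √(0.0003169² + 0.003093²) = 0.003109

0.00311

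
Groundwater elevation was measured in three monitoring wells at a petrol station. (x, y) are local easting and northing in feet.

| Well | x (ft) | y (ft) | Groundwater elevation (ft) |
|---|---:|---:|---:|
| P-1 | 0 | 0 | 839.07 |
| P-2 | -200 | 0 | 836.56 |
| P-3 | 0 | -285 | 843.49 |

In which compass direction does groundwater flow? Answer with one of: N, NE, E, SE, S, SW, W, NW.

∂h/∂x = (836.56 − 839.07) / (-200 − 0) = +0.01255
∂h/∂y = (843.49 − 839.07) / (-285 − 0) = -0.01551
Flow = −∇h = (-0.01255 east, +0.01551 north), which points northwest.

NW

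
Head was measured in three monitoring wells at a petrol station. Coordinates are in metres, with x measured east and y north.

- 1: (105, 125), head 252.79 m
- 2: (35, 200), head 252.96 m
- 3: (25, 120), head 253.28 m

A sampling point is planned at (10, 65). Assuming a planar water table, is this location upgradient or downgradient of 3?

upgradient

With h = a·x + b·y + c and 1 as origin, the differences give:
  (-70)·a + 75·b = +0.17
  (-80)·a + (-5)·b = +0.49
Eliminate b (×(-5) and ×75, subtract): 6350·a = -37.600 → a = ∂h/∂x = -0.005921
Back-substitute: b = ∂h/∂y = -0.003260.
Head at (10, 65) = 252.79 + (-0.005921)·(-95) + (-0.003260)·(-60) = 253.55 m.
That is higher than the 253.28 m at 3, so the point is upgradient.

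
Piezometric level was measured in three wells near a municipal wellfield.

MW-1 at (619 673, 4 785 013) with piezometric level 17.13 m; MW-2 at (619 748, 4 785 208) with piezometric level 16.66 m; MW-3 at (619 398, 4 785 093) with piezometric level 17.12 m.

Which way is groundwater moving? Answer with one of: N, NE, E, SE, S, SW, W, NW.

N

With h = a·x + b·y + c and MW-1 as origin, the differences give:
  75·a + 195·b = -0.47
  (-275)·a + 80·b = -0.01
Eliminate b (×80 and ×195, subtract): 59625·a = -35.650 → a = ∂h/∂x = -0.0005979
Back-substitute: b = ∂h/∂y = -0.002180.
Flow = −∇h = (+0.0005979 east, +0.002180 north), which points north.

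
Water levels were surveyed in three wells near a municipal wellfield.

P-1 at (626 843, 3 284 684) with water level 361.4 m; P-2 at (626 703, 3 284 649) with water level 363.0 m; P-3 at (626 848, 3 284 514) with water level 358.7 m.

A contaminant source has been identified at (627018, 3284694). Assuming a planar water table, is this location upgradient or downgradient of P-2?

Taking P-1 as reference: P-2−P-1 = (-140, -35, +1.6); P-3−P-1 = (5, -170, -2.7).
Determinant of the coordinate differences = (-140)·(-170) − 5·(-35) = 23975.
∂h/∂x = [(+1.6)·(-170) − (-2.7)·(-35)] / 23975 = -0.01529
∂h/∂y = [(-140)·(-2.7) − 5·(+1.6)] / 23975 = +0.01543
Head at (627018, 3284694) = 361.4 + (-0.01529)·(175) + (+0.01543)·(10) = 358.88 m.
That is lower than the 363.0 m at P-2, so the point is downgradient.

downgradient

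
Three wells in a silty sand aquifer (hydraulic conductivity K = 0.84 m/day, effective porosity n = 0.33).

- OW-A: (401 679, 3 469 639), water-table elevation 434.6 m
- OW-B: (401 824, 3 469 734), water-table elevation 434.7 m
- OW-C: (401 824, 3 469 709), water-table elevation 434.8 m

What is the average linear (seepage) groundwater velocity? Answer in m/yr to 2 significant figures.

4.8 m/yr

With h = a·x + b·y + c and OW-A as origin, the differences give:
  145·a + 95·b = +0.1
  145·a + 70·b = +0.2
Eliminate b (×70 and ×95, subtract): -3625·a = -12.00 → a = ∂h/∂x = +0.003310
Back-substitute: b = ∂h/∂y = -0.004000.
|∇h| = √(0.003310² + -0.004000²) = 0.005192
Seepage velocity v = K·i/n = 0.84 × 0.005192 / 0.33 = 0.01322 m/day = 4.829 m/yr.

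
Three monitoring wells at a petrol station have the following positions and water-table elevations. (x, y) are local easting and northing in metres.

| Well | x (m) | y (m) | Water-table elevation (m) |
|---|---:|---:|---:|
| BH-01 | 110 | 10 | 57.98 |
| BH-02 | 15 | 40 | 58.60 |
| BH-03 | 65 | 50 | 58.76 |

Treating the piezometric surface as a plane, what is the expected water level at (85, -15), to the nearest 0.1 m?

Three-point gradient (reference BH-01): Δ to BH-02 = (-95, 30, +0.62), Δ to BH-03 = (-45, 40, +0.78).
∂h/∂x = -0.0005714, ∂h/∂y = +0.01886 (det = -2450).
h(85, -15) = 57.98 + (-0.0005714)·(-25) + (+0.01886)·(-25) = 57.98 +0.014 -0.471 = 57.523 m.

57.5 m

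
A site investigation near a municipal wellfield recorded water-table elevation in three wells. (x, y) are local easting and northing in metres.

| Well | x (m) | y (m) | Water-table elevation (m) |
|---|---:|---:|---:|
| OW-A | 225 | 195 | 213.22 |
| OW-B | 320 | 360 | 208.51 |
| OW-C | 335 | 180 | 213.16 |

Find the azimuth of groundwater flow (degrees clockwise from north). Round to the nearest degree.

009°

Differences from OW-A: to OW-B (Δx, Δy, Δh) = (95, 165, -4.71); to OW-C = (110, -15, -0.06).
Determinant of the coordinate differences = 95·(-15) − 110·165 = -19575.
∂h/∂x = [(-4.71)·(-15) − (-0.06)·165] / -19575 = -0.004115
∂h/∂y = [95·(-0.06) − 110·(-4.71)] / -19575 = -0.02618
Flow direction (−∇h) has components (+0.004115 E, +0.02618 N).
Azimuth = atan2(E, N) = atan2(+0.004115, +0.02618) = 8.9° ≈ 009°.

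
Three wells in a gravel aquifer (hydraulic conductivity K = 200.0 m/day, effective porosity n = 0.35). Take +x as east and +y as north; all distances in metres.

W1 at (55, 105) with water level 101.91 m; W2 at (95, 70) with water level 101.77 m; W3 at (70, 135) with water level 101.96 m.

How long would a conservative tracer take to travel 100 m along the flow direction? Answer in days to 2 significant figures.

63 days

Taking W1 as reference: W2−W1 = (40, -35, -0.14); W3−W1 = (15, 30, +0.05).
Solve a·Δx + b·Δy = Δh: det = 40·30 − 15·(-35) = 1725.
∂h/∂x = [(-0.14)·30 − (+0.05)·(-35)] / 1725 = -0.001420
∂h/∂y = [40·(+0.05) − 15·(-0.14)] / 1725 = +0.002377
|∇h| = √(-0.001420² + 0.002377²) = 0.002769
Seepage velocity v = K·i/n = 200.0 × 0.002769 / 0.35 = 1.582 m/day.
t = 100 / 1.582 = 63.21 days.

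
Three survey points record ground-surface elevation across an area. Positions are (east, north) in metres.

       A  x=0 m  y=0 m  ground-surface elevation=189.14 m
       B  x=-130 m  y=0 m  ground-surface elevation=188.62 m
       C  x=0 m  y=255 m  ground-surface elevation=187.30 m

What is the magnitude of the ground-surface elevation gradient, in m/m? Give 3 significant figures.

∂z/∂x = (188.62 − 189.14) / (-130 − 0) = +0.004000
∂z/∂y = (187.30 − 189.14) / (255 − 0) = -0.007216
|∇f| = √(0.004000² + -0.007216²) = 0.00825 m/m

0.00825 m/m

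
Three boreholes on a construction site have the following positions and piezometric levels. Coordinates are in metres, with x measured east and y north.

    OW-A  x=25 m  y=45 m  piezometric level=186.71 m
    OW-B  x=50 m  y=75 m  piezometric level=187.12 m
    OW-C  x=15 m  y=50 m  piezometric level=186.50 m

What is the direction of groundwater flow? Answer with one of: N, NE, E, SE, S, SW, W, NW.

W

Taking OW-A as reference: OW-B−OW-A = (25, 30, +0.41); OW-C−OW-A = (-10, 5, -0.21).
Solve a·Δx + b·Δy = Δh: det = 25·5 − (-10)·30 = 425.
∂h/∂x = [(+0.41)·5 − (-0.21)·30] / 425 = +0.01965
∂h/∂y = [25·(-0.21) − (-10)·(+0.41)] / 425 = -0.002706
Flow = −∇h = (-0.01965 east, +0.002706 north), which points west.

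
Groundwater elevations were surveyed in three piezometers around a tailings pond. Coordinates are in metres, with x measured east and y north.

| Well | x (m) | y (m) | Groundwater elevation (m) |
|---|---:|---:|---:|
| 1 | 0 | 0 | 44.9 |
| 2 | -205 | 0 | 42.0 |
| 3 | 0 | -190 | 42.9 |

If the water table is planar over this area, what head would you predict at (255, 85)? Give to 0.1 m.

∂h/∂x = (42.0 − 44.9) / (-205 − 0) = +0.01415
∂h/∂y = (42.9 − 44.9) / (-190 − 0) = +0.01053
h(255, 85) = 44.9 + (+0.01415)·(255) + (+0.01053)·(85) = 44.9 +3.607 +0.895 = 49.402 m.

49.4 m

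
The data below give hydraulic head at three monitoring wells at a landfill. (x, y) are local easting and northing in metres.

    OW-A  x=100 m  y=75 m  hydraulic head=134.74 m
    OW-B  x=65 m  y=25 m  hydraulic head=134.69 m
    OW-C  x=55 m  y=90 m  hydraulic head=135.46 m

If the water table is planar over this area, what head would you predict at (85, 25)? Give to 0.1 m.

Three-point gradient (reference OW-A): Δ to OW-B = (-35, -50, -0.05), Δ to OW-C = (-45, 15, +0.72).
∂h/∂x = -0.01270, ∂h/∂y = +0.009892 (det = -2775).
h(85, 25) = 134.74 + (-0.01270)·(-15) + (+0.009892)·(-50) = 134.74 +0.191 -0.495 = 134.436 m.

134.4 m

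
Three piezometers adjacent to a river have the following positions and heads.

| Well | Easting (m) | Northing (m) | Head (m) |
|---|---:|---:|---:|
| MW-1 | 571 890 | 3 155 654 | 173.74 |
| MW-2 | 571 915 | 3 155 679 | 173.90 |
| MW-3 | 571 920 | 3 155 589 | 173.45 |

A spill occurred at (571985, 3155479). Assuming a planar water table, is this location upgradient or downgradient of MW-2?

downgradient

Differences from MW-1: to MW-2 (Δx, Δy, Δh) = (25, 25, +0.16); to MW-3 = (30, -65, -0.29).
Determinant of the coordinate differences = 25·(-65) − 30·25 = -2375.
∂h/∂x = [(+0.16)·(-65) − (-0.29)·25] / -2375 = +0.001326
∂h/∂y = [25·(-0.29) − 30·(+0.16)] / -2375 = +0.005074
Head at (571985, 3155479) = 173.74 + (+0.001326)·(95) + (+0.005074)·(-175) = 172.98 m.
That is lower than the 173.90 m at MW-2, so the point is downgradient.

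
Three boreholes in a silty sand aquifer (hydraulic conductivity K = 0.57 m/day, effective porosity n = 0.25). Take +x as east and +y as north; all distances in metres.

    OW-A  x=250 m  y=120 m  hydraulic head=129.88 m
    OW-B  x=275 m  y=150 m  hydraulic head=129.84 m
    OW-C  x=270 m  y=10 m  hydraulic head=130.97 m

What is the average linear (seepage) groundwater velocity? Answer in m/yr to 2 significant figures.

Differences from OW-A: to OW-B (Δx, Δy, Δh) = (25, 30, -0.04); to OW-C = (20, -110, +1.09).
Determinant of the coordinate differences = 25·(-110) − 20·30 = -3350.
∂h/∂x = [(-0.04)·(-110) − (+1.09)·30] / -3350 = +0.008448
∂h/∂y = [25·(+1.09) − 20·(-0.04)] / -3350 = -0.008373
|∇h| = √(0.008448² + -0.008373²) = 0.01189
Seepage velocity v = K·i/n = 0.57 × 0.01189 / 0.25 = 0.02711 m/day = 9.902 m/yr.

9.9 m/yr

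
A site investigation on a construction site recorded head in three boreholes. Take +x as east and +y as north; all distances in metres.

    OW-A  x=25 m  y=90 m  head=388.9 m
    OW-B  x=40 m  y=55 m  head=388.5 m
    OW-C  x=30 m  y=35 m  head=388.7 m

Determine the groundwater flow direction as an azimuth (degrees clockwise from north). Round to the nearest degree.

Differences from OW-A: to OW-B (Δx, Δy, Δh) = (15, -35, -0.4); to OW-C = (5, -55, -0.2).
Solve a·Δx + b·Δy = Δh: det = 15·(-55) − 5·(-35) = -650.
∂h/∂x = [(-0.4)·(-55) − (-0.2)·(-35)] / -650 = -0.02308
∂h/∂y = [15·(-0.2) − 5·(-0.4)] / -650 = +0.001538
Flow direction (−∇h) has components (+0.02308 E, -0.001538 N).
Azimuth = atan2(E, N) = atan2(+0.02308, -0.001538) = 93.8° ≈ 094°.

094°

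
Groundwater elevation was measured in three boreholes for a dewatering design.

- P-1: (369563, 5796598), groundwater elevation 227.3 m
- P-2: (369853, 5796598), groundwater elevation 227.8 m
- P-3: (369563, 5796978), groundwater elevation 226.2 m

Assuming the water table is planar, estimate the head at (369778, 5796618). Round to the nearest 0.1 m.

∂h/∂x = (227.8 − 227.3) / (369853 − 369563) = +0.001724
∂h/∂y = (226.2 − 227.3) / (5796978 − 5796598) = -0.002895
h(369778, 5796618) = 227.3 + (+0.001724)·(215) + (-0.002895)·(20) = 227.3 +0.371 -0.058 = 227.613 m.

227.6 m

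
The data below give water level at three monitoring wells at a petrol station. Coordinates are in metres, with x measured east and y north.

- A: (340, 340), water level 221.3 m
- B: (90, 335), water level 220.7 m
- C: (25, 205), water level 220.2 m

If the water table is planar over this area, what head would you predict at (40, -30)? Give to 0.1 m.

219.6 m

Differences from A: to B (Δx, Δy, Δh) = (-250, -5, -0.6); to C = (-315, -135, -1.1).
Determinant of the coordinate differences = (-250)·(-135) − (-315)·(-5) = 32175.
∂h/∂x = [(-0.6)·(-135) − (-1.1)·(-5)] / 32175 = +0.002347
∂h/∂y = [(-250)·(-1.1) − (-315)·(-0.6)] / 32175 = +0.002673
h(40, -30) = 221.3 + (+0.002347)·(-300) + (+0.002673)·(-370) = 221.3 -0.704 -0.989 = 219.607 m.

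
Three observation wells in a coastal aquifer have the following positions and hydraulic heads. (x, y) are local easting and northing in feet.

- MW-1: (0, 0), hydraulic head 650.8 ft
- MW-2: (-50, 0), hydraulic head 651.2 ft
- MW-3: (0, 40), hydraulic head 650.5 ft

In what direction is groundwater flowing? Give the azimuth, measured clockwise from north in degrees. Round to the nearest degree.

∂h/∂x = (651.2 − 650.8) / (-50 − 0) = -0.008000
∂h/∂y = (650.5 − 650.8) / (40 − 0) = -0.007500
Flow direction (−∇h) has components (+0.008000 E, +0.007500 N).
Azimuth = atan2(E, N) = atan2(+0.008000, +0.007500) = 46.8° ≈ 047°.

047°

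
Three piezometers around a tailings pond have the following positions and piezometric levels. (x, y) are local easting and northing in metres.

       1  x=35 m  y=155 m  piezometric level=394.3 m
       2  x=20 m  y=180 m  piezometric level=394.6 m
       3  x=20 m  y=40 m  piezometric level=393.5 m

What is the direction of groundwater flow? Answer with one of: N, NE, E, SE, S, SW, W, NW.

Three-point gradient (reference 1): Δ to 2 = (-15, 25, +0.3), Δ to 3 = (-15, -115, -0.8).
∂h/∂x = -0.006905, ∂h/∂y = +0.007857 (det = 2100).
Flow = −∇h = (+0.006905 east, -0.007857 north), which points southeast.

SE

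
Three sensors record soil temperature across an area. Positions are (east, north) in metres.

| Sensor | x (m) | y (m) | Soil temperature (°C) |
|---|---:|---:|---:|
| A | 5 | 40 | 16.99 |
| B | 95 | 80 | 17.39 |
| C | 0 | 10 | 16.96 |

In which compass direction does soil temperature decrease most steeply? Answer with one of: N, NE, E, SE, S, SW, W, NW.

Differences from A: to B (Δx, Δy, Δh) = (90, 40, +0.40); to C = (-5, -30, -0.03).
Solve a·Δx + b·Δy = ΔT: det = 90·(-30) − (-5)·40 = -2500.
∂T/∂x = [(+0.40)·(-30) − (-0.03)·40] / -2500 = +0.004320
∂T/∂y = [90·(-0.03) − (-5)·(+0.40)] / -2500 = +0.0002800
Steepest decrease is along −∇f = (-0.004320 E, -0.0002800 N) → west.

W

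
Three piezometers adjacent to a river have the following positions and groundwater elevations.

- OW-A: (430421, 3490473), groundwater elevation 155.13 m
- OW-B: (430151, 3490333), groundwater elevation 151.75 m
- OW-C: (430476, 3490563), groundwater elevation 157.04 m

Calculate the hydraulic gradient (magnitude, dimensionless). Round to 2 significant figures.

Taking OW-A as reference: OW-B−OW-A = (-270, -140, -3.38); OW-C−OW-A = (55, 90, +1.91).
Solve a·Δx + b·Δy = Δh: det = (-270)·90 − 55·(-140) = -16600.
∂h/∂x = [(-3.38)·90 − (+1.91)·(-140)] / -16600 = +0.002217
∂h/∂y = [(-270)·(+1.91) − 55·(-3.38)] / -16600 = +0.01987
|∇h| = √(0.002217² + 0.01987²) = 0.01999

0.020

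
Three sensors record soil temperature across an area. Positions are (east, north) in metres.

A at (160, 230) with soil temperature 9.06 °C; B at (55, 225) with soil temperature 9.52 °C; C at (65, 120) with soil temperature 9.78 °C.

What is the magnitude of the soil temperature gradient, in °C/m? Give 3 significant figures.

0.00513 °C/m

Taking A as reference: B−A = (-105, -5, +0.46); C−A = (-95, -110, +0.72).
Determinant of the coordinate differences = (-105)·(-110) − (-95)·(-5) = 11075.
∂T/∂x = [(+0.46)·(-110) − (+0.72)·(-5)] / 11075 = -0.004244
∂T/∂y = [(-105)·(+0.72) − (-95)·(+0.46)] / 11075 = -0.002880
|∇f| = √(-0.004244² + -0.002880²) = 0.005129 °C/m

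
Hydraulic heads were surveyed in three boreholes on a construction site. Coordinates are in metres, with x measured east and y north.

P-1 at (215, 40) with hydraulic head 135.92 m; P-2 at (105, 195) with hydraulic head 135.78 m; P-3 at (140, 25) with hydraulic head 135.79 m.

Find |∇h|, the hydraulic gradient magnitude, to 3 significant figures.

Taking P-1 as reference: P-2−P-1 = (-110, 155, -0.14); P-3−P-1 = (-75, -15, -0.13).
Solve a·Δx + b·Δy = Δh: det = (-110)·(-15) − (-75)·155 = 13275.
∂h/∂x = [(-0.14)·(-15) − (-0.13)·155] / 13275 = +0.001676
∂h/∂y = [(-110)·(-0.13) − (-75)·(-0.14)] / 13275 = +0.0002863
|∇h| = √(0.001676² + 0.0002863²) = 0.0017

0.00170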